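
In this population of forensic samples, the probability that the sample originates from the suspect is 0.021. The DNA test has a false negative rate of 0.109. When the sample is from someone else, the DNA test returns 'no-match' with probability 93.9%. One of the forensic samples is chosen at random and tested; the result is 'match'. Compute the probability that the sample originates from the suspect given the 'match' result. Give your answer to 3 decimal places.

P(H | E) ≈ 0.239

Let H be the event that the sample originates from the suspect. P(H) = 0.021, so P(¬H) = 0.979. With E the 'match' result, P(E|H) = 0.891 and P(E|¬H) = 0.061.
P(E) = 0.891·0.021 + 0.061·0.979 = 0.018711 + 0.059719 = 0.078430.
By Bayes' theorem, P(H|E) = 0.018711 / 0.078430 = 0.239.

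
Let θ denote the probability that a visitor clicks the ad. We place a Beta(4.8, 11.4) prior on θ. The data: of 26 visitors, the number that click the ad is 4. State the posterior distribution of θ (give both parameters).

The binomial likelihood is conjugate to the Beta prior: with 4 successes and 22 failures, the posterior is Beta(4.8+4, 11.4+22) = Beta(8.8, 33.4).

Posterior: Beta(8.8, 33.4)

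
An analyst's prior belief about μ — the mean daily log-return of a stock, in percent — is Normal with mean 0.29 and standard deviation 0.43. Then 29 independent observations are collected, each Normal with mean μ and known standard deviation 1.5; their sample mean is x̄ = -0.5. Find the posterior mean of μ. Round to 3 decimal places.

Posterior mean ≈ -0.266

With known σ, the Normal prior is conjugate. Weight on the data is w = (n/σ²)/(n/σ² + 1/τ₀²) = 12.8889/(12.8889+5.40833) = 0.70442.
Posterior mean = w·x̄ + (1−w)·μ₀ = 0.70442·-0.5 + 0.29558·0.29 = -0.266.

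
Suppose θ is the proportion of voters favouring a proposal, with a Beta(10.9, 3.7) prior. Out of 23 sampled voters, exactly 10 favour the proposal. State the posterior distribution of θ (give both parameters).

Posterior: Beta(20.9, 16.7)

The binomial likelihood is conjugate to the Beta prior: with 10 successes and 13 failures, the posterior is Beta(10.9+10, 3.7+13) = Beta(20.9, 16.7).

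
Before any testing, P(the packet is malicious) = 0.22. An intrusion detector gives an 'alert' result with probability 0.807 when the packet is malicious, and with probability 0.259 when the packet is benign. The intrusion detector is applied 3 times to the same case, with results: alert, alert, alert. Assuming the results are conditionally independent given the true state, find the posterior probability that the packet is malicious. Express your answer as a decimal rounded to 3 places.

Posterior P(H) ≈ 0.895

With H the event that the packet is malicious, the joint likelihood of the observed sequence is P(data|H) = 0.807·0.807·0.807 = 0.52556 and P(data|¬H) = 0.259·0.259·0.259 = 0.017374.
Bayes: P(H|data) = 0.22·0.52556 / (0.22·0.52556 + 0.78·0.017374) = 0.11562/0.12917 = 0.8951.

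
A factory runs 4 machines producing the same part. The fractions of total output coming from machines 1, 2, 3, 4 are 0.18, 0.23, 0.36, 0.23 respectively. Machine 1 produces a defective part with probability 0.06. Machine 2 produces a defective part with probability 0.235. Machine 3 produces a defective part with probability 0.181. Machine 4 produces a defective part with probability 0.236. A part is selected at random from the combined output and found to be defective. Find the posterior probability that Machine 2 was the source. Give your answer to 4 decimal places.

Tabulate prior·likelihood by source: [1] prior 0.18, lik 0.06, product 0.01080; [2] prior 0.23, lik 0.235, product 0.05405; [3] prior 0.36, lik 0.181, product 0.06516; [4] prior 0.23, lik 0.236, product 0.05428.
Normalizing constant = 0.18429; the posterior for Machine 2 is its product over the sum, 0.05405/0.18429 = 0.2933.

Posterior probability ≈ 0.2933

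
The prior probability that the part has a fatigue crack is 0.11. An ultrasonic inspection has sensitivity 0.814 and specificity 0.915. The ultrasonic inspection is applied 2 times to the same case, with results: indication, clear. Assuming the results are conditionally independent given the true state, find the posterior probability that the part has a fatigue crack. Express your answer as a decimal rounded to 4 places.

Posterior P(H) ≈ 0.1939

With H the event that the part has a fatigue crack, the joint likelihood of the observed sequence is P(data|H) = 0.814·0.186 = 0.15140 and P(data|¬H) = 0.085·0.915 = 0.077775.
Bayes: P(H|data) = 0.11·0.15140 / (0.11·0.15140 + 0.89·0.077775) = 0.016654/0.085874 = 0.1939.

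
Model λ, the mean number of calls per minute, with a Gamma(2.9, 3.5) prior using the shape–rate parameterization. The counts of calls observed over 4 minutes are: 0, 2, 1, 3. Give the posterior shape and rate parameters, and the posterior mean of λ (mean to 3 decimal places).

The Poisson likelihood adds the total count to the shape and the number of exposure periods to the rate. Here ∑xᵢ = 6 and n = 4, so shape 2.9→8.9 and rate 3.5→7.5.
Posterior mean = shape/rate = 8.9/7.5 = 1.187.

Posterior: Gamma(shape=8.9, rate=7.5); mean ≈ 1.187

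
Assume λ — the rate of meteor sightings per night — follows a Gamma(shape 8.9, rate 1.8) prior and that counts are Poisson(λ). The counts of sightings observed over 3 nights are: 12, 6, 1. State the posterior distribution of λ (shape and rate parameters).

Total count ∑xᵢ = 19 over n = 3 nights.
Gamma is conjugate to the Poisson likelihood: posterior is Gamma(shape = 8.9+19 = 27.9, rate = 1.8+3 = 4.8).

Posterior: Gamma(shape=27.9, rate=4.8)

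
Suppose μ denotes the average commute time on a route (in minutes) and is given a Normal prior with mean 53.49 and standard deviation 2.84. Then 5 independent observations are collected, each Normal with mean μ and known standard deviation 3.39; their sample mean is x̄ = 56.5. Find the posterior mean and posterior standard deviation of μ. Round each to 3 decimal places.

Posterior mean ≈ 55.832; posterior SD ≈ 1.337

With known σ, the Normal prior is conjugate. Weight on the data is w = (n/σ²)/(n/σ² + 1/τ₀²) = 0.435081/(0.435081+0.123983) = 0.77823.
Posterior mean = w·x̄ + (1−w)·μ₀ = 0.77823·56.5 + 0.22177·53.49 = 55.832. Posterior variance = 1/(0.435081+0.123983) = 1.78870, so SD = 1.337.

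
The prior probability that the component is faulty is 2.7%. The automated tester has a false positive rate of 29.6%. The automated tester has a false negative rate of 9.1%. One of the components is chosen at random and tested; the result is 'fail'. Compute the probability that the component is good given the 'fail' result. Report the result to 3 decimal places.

P(¬H | E) ≈ 0.921

Write H for 'the component is faulty'. Prior odds H:¬H = 0.027/0.973 = 0.027749. For the 'fail' outcome, the likelihood ratio is 0.909/0.296 = 3.0709.
Posterior odds = 0.027749 × 3.0709 = 0.085216, so P(H|E) = 0.085216/(1+0.085216) = 0.079. Then P(¬H|E) = 1 − 0.079 = 0.921.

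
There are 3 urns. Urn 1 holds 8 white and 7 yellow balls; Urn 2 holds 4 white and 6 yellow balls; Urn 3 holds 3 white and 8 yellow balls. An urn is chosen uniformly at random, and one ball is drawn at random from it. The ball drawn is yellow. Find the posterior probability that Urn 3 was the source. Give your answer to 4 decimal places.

Tabulate prior·likelihood by source: [1] prior 0.333333, lik 0.4667, product 0.1556; [2] prior 0.333333, lik 0.6, product 0.2000; [3] prior 0.333333, lik 0.7273, product 0.2424.
Normalizing constant = 0.59798; the posterior for Urn 3 is its product over the sum, 0.2424/0.59798 = 0.4054.

Posterior probability ≈ 0.4054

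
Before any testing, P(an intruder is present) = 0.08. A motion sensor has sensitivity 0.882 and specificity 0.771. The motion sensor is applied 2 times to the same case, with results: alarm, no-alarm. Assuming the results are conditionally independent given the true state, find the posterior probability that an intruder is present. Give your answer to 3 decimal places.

With H the event that an intruder is present, the joint likelihood of the observed sequence is P(data|H) = 0.882·0.118 = 0.10408 and P(data|¬H) = 0.229·0.771 = 0.17656.
Bayes: P(H|data) = 0.08·0.10408 / (0.08·0.10408 + 0.92·0.17656) = 0.0083261/0.17076 = 0.0488.

Posterior P(H) ≈ 0.049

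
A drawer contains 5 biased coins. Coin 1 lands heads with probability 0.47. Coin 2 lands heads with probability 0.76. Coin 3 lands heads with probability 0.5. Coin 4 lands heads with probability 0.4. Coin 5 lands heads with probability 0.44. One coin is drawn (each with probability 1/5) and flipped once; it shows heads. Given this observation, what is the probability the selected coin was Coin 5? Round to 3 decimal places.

Posterior probability ≈ 0.171

Tabulate prior·likelihood by source: [1] prior 0.2, lik 0.47, product 0.09400; [2] prior 0.2, lik 0.76, product 0.1520; [3] prior 0.2, lik 0.5, product 0.1000; [4] prior 0.2, lik 0.4, product 0.08000; [5] prior 0.2, lik 0.44, product 0.08800.
Normalizing constant = 0.51400; the posterior for Coin 5 is its product over the sum, 0.08800/0.51400 = 0.171.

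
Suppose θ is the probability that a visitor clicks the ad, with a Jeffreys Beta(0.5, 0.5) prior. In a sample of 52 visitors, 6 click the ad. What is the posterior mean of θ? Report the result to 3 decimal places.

Posterior mean ≈ 0.123

The binomial likelihood is conjugate to the Beta prior: with 6 successes and 46 failures, the posterior is Beta(0.5+6, 0.5+46) = Beta(6.5, 46.5).
E[θ | data] = 6.5/(6.5+46.5) = 0.123.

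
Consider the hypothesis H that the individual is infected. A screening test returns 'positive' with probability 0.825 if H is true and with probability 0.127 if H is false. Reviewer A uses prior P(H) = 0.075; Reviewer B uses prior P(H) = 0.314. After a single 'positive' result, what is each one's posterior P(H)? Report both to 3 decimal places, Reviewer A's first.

Reviewer A: 0.345; Reviewer B: 0.748

The likelihood ratio for a 'positive' result is 0.825/0.127 = 6.4961.
Reviewer A: prior odds 0.075/0.925 = 0.081081; posterior odds 0.52671; posterior probability 0.345.
Reviewer B: prior odds 0.314/0.686 = 0.45773; posterior odds 2.9734; posterior probability 0.748.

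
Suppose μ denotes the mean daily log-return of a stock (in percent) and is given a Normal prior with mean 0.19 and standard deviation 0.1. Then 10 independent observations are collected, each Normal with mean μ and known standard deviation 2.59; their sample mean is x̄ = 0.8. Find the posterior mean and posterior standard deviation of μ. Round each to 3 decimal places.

Prior precision 1/τ₀² = 1/0.1² = 100.000; data precision n/σ² = 10/2.59² = 1.49074.
Posterior precision = 100.000 + 1.49074 = 101.491, giving posterior SD = 1/√101.491 = 0.099.
Posterior mean = (100.000·0.19 + 1.49074·0.8) / 101.491 = 0.199.

Posterior mean ≈ 0.199; posterior SD ≈ 0.099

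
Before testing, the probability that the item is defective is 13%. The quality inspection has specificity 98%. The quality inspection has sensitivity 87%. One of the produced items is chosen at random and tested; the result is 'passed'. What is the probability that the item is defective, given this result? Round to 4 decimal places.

P(H | E) ≈ 0.0194

Write H for 'the item is defective'. Prior odds H:¬H = 0.13/0.87 = 0.14943. For the 'passed' outcome, the likelihood ratio is 0.13/0.98 = 0.13265.
Posterior odds = 0.14943 × 0.13265 = 0.019822, so P(H|E) = 0.019822/(1+0.019822) = 0.0194.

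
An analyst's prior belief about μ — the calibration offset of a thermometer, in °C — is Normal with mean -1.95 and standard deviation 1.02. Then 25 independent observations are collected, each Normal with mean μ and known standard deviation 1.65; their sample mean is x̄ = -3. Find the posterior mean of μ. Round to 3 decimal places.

Posterior mean ≈ -2.901

With known σ, the Normal prior is conjugate. Weight on the data is w = (n/σ²)/(n/σ² + 1/τ₀²) = 9.18274/(9.18274+0.961169) = 0.90525.
Posterior mean = w·x̄ + (1−w)·μ₀ = 0.90525·-3 + 0.094753·-1.95 = -2.901.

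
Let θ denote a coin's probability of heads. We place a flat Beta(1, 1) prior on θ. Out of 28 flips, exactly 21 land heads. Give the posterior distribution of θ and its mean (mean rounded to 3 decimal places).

Posterior: Beta(22, 8); mean ≈ 0.733

The binomial likelihood is conjugate to the Beta prior: with 21 successes and 7 failures, the posterior is Beta(1+21, 1+7) = Beta(22, 8).
E[θ | data] = 22/(22+8) = 0.733.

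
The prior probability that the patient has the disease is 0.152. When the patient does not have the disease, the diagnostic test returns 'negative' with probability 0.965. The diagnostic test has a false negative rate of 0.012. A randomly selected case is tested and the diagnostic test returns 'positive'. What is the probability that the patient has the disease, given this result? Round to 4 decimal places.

Let H be the event that the patient has the disease. P(H) = 0.152, so P(¬H) = 0.848. With E the 'positive' result, P(E|H) = 0.988 and P(E|¬H) = 0.035.
P(E) = 0.988·0.152 + 0.035·0.848 = 0.15018 + 0.029680 = 0.17986.
By Bayes' theorem, P(H|E) = 0.15018 / 0.17986 = 0.8350.

P(H | E) ≈ 0.8350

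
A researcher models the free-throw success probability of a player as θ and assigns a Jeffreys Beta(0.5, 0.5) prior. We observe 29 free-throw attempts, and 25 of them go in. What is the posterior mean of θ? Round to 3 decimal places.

Posterior mean ≈ 0.850

The binomial likelihood is conjugate to the Beta prior: with 25 successes and 4 failures, the posterior is Beta(0.5+25, 0.5+4) = Beta(25.5, 4.5).
Posterior mean = α/(α+β) = 25.5/30 = 0.850.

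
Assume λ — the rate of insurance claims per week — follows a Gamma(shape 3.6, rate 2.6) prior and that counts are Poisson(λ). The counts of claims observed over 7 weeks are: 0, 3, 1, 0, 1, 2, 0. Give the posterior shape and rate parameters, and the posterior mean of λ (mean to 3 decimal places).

Posterior: Gamma(shape=10.6, rate=9.6); mean ≈ 1.104

The Poisson likelihood adds the total count to the shape and the number of exposure periods to the rate. Here ∑xᵢ = 7 and n = 7, so shape 3.6→10.6 and rate 2.6→9.6.
Posterior mean = shape/rate = 10.6/9.6 = 1.104.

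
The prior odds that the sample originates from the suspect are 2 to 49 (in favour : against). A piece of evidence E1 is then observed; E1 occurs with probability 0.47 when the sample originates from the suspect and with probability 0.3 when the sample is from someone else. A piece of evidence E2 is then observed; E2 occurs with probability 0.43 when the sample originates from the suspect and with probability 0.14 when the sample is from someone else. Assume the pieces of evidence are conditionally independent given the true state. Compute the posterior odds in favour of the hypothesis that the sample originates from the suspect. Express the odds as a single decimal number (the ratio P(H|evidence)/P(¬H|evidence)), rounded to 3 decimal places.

Posterior odds ≈ 0.196

Prior odds = 2/49 = 0.040816.
Likelihood ratio for E1 = 0.47/0.3 = 1.5667.
Likelihood ratio for E2 = 0.43/0.14 = 3.0714.
Posterior odds = prior odds × LR₁ × LR₂ = 0.19640.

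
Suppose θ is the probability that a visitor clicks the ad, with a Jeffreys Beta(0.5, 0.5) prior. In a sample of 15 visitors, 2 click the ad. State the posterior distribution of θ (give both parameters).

Observing 2 successes and 13 failures updates Beta(0.5, 0.5) by adding the success and failure counts to the two shape parameters: α = 0.5+2 = 2.5, β = 0.5+13 = 13.5.

Posterior: Beta(2.5, 13.5)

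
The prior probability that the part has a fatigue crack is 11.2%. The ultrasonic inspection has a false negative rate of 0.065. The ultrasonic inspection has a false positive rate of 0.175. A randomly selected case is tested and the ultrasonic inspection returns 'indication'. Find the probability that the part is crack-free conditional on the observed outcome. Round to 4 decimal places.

P(¬H | E) ≈ 0.5974

Let H be the event that the part has a fatigue crack. P(H) = 0.112, so P(¬H) = 0.888. With E the 'indication' result, P(E|H) = 0.935 and P(E|¬H) = 0.175.
P(E) = 0.935·0.112 + 0.175·0.888 = 0.10472 + 0.15540 = 0.26012.
By Bayes' theorem, P(H|E) = 0.10472 / 0.26012 = 0.4026. Hence P(¬H|E) = 1 − 0.4026 = 0.5974.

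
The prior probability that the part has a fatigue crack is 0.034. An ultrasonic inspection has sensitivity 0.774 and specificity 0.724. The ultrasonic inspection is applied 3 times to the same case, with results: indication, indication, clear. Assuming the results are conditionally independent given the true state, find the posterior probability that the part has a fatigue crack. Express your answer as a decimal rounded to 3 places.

With H the event that the part has a fatigue crack, the joint likelihood of the observed sequence is P(data|H) = 0.774·0.774·0.226 = 0.13539 and P(data|¬H) = 0.276·0.276·0.724 = 0.055151.
Bayes: P(H|data) = 0.034·0.13539 / (0.034·0.13539 + 0.966·0.055151) = 0.0046033/0.057880 = 0.0795.

Posterior P(H) ≈ 0.080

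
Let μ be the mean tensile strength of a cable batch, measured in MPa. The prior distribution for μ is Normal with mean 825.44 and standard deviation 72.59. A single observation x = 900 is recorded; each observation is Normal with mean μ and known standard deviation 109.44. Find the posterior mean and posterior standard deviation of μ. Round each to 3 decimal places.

Prior precision 1/τ₀² = 1/72.59² = 0.00018978; data precision n/σ² = 1/109.44² = 0.00008349.
Posterior precision = 0.00018978 + 0.00008349 = 0.00027327, giving posterior SD = 1/√0.00027327 = 60.493.
Posterior mean = (0.00018978·825.44 + 0.00008349·900) / 0.00027327 = 848.220.

Posterior mean ≈ 848.220; posterior SD ≈ 60.493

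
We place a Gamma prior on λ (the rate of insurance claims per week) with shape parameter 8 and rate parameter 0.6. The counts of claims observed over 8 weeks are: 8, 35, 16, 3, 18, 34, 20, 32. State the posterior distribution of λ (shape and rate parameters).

The Poisson likelihood adds the total count to the shape and the number of exposure periods to the rate. Here ∑xᵢ = 166 and n = 8, so shape 8→174 and rate 0.6→8.6.

Posterior: Gamma(shape=174, rate=8.6)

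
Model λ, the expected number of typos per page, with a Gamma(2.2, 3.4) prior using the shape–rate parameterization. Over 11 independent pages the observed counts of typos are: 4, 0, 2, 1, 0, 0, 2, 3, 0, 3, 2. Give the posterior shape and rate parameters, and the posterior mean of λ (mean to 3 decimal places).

The Poisson likelihood adds the total count to the shape and the number of exposure periods to the rate. Here ∑xᵢ = 17 and n = 11, so shape 2.2→19.2 and rate 3.4→14.4.
E[λ | data] = 19.2/14.4 = 1.333.

Posterior: Gamma(shape=19.2, rate=14.4); mean ≈ 1.333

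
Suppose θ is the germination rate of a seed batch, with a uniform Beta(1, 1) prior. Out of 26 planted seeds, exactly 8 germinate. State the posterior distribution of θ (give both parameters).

Observing 8 successes and 18 failures updates Beta(1, 1) by adding the success and failure counts to the two shape parameters: α = 1+8 = 9, β = 1+18 = 19.

Posterior: Beta(9, 19)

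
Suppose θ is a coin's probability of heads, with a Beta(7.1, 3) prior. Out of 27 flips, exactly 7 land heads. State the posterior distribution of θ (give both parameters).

Posterior: Beta(14.1, 23)

Observing 7 successes and 20 failures updates Beta(7.1, 3) by adding the success and failure counts to the two shape parameters: α = 7.1+7 = 14.1, β = 3+20 = 23.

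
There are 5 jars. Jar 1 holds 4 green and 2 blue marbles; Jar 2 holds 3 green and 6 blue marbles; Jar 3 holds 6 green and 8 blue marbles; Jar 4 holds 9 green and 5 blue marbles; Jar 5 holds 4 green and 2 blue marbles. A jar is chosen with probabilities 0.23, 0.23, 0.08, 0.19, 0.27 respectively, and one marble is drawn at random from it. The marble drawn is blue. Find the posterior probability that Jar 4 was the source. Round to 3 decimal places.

P(blue|Jar 1) = 0.3333; P(blue|Jar 2) = 0.6667; P(blue|Jar 3) = 0.5714; P(blue|Jar 4) = 0.3571; P(blue|Jar 5) = 0.3333.
Prior × likelihood for each source: 0.23·0.3333=0.07667, 0.23·0.6667=0.1533, 0.08·0.5714=0.04571, 0.19·0.3571=0.06786, 0.27·0.3333=0.09000. Summing gives P(blue) = 0.43357.
P(Jar 4 | blue) = 0.06786 / 0.43357 = 0.157.

Posterior probability ≈ 0.157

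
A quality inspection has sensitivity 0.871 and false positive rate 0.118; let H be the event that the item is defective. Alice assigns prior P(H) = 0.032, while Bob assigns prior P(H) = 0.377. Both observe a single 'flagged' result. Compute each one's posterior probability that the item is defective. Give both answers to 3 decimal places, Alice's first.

P('+'|H) = 0.871, P('+'|¬H) = 0.118.
Alice: numerator 0.871·0.032 = 0.027872; evidence = 0.027872+0.118·0.968 = 0.14210; posterior = 0.196.
Bob: numerator 0.871·0.377 = 0.32837; evidence = 0.32837+0.118·0.623 = 0.40188; posterior = 0.817.

Alice: 0.196; Bob: 0.817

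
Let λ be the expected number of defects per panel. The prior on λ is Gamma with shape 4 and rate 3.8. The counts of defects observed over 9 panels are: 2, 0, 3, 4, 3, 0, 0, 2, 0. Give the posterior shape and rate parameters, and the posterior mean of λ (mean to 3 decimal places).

Posterior: Gamma(shape=18, rate=12.8); mean ≈ 1.406

Total count ∑xᵢ = 14 over n = 9 panels.
Gamma is conjugate to the Poisson likelihood: posterior is Gamma(shape = 4+14 = 18, rate = 3.8+9 = 12.8).
E[λ | data] = 18/12.8 = 1.406.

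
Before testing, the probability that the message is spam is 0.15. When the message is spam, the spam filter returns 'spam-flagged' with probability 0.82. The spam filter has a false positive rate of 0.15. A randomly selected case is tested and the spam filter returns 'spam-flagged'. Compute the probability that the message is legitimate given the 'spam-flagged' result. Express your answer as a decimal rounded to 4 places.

P(¬H | E) ≈ 0.5090

Write H for 'the message is spam'. Prior odds H:¬H = 0.15/0.85 = 0.17647. For the 'spam-flagged' outcome, the likelihood ratio is 0.82/0.15 = 5.4667.
Posterior odds = 0.17647 × 5.4667 = 0.96471, so P(H|E) = 0.96471/(1+0.96471) = 0.4910. Then P(¬H|E) = 1 − 0.4910 = 0.5090.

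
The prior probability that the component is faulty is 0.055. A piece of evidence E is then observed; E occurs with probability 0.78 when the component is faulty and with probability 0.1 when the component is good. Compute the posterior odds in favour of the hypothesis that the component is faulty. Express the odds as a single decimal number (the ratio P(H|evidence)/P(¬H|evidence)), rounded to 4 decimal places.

Posterior odds ≈ 0.4540

Prior odds = 0.055/(1−0.055) = 0.058201. In log-odds, ln(0.058201) = -2.8439.
Add log likelihood ratio: ln(7.8000) = 2.0541.
Posterior log-odds = -0.78973, so posterior odds = exp(-0.78973) = 0.45397.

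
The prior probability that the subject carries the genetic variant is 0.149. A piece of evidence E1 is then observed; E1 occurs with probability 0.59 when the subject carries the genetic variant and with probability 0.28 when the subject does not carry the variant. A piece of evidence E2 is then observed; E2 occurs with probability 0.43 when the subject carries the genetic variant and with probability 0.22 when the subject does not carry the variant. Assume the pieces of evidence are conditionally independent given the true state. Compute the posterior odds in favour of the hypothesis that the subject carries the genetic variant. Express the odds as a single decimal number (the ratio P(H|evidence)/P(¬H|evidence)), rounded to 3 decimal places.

Prior odds = 0.149/(1−0.149) = 0.17509.
Likelihood ratio for E1 = 0.59/0.28 = 2.1071.
Likelihood ratio for E2 = 0.43/0.22 = 1.9545.
Posterior odds = prior odds × LR₁ × LR₂ = 0.72110.

Posterior odds ≈ 0.721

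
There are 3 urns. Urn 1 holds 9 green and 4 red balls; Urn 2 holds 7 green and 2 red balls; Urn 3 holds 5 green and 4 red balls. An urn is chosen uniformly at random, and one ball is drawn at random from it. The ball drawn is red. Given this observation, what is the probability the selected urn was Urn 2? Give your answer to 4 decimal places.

Tabulate prior·likelihood by source: [1] prior 0.333333, lik 0.3077, product 0.1026; [2] prior 0.333333, lik 0.2222, product 0.07407; [3] prior 0.333333, lik 0.4444, product 0.1481.
Normalizing constant = 0.32479; the posterior for Urn 2 is its product over the sum, 0.07407/0.32479 = 0.2281.

Posterior probability ≈ 0.2281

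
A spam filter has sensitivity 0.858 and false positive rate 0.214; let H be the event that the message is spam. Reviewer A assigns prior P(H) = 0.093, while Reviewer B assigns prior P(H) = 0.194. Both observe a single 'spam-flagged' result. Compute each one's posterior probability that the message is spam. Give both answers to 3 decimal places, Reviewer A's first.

P('+'|H) = 0.858, P('+'|¬H) = 0.214.
Reviewer A: numerator 0.858·0.093 = 0.079794; evidence = 0.079794+0.214·0.907 = 0.27389; posterior = 0.291.
Reviewer B: numerator 0.858·0.194 = 0.16645; evidence = 0.16645+0.214·0.806 = 0.33894; posterior = 0.491.

Reviewer A: 0.291; Reviewer B: 0.491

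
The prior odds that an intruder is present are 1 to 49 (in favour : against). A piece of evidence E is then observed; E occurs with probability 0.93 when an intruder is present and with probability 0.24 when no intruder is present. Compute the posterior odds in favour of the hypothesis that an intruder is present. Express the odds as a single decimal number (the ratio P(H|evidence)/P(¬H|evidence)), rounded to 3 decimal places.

Posterior odds ≈ 0.079

Prior odds = 1/49 = 0.020408. In log-odds, ln(0.020408) = -3.8918.
Add log likelihood ratio: ln(3.8750) = 1.3545.
Posterior log-odds = -2.5373, so posterior odds = exp(-2.5373) = 0.079082.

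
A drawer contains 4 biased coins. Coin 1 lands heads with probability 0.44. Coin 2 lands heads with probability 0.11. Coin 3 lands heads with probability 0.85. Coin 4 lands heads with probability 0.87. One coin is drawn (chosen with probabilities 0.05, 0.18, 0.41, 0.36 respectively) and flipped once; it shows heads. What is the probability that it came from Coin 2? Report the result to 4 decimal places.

Tabulate prior·likelihood by source: [1] prior 0.05, lik 0.44, product 0.02200; [2] prior 0.18, lik 0.11, product 0.01980; [3] prior 0.41, lik 0.85, product 0.3485; [4] prior 0.36, lik 0.87, product 0.3132.
Normalizing constant = 0.70350; the posterior for Coin 2 is its product over the sum, 0.01980/0.70350 = 0.0281.

Posterior probability ≈ 0.0281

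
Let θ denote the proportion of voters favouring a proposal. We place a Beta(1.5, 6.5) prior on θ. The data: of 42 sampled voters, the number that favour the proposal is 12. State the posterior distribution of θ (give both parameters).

Posterior: Beta(13.5, 36.5)

Observing 12 successes and 30 failures updates Beta(1.5, 6.5) by adding the success and failure counts to the two shape parameters: α = 1.5+12 = 13.5, β = 6.5+30 = 36.5.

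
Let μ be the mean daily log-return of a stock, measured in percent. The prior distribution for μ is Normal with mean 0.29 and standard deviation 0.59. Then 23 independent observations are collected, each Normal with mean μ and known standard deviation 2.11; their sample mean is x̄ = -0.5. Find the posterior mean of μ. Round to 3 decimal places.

Posterior mean ≈ -0.218

With known σ, the Normal prior is conjugate. Weight on the data is w = (n/σ²)/(n/σ² + 1/τ₀²) = 5.16610/(5.16610+2.87274) = 0.64264.
Posterior mean = w·x̄ + (1−w)·μ₀ = 0.64264·-0.5 + 0.35736·0.29 = -0.218.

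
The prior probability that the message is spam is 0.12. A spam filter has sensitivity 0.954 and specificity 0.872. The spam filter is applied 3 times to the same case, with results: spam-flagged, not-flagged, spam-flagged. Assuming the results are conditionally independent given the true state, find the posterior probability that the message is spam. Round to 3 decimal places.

With H the event that the message is spam, the joint likelihood of the observed sequence is P(data|H) = 0.954·0.046·0.954 = 0.041865 and P(data|¬H) = 0.128·0.872·0.128 = 0.014287.
Bayes: P(H|data) = 0.12·0.041865 / (0.12·0.041865 + 0.88·0.014287) = 0.0050238/0.017596 = 0.2855.

Posterior P(H) ≈ 0.286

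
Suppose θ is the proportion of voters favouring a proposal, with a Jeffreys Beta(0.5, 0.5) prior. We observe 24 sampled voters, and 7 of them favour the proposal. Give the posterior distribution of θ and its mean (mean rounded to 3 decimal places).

Posterior: Beta(7.5, 17.5); mean ≈ 0.300

The binomial likelihood is conjugate to the Beta prior: with 7 successes and 17 failures, the posterior is Beta(0.5+7, 0.5+17) = Beta(7.5, 17.5).
E[θ | data] = 7.5/(7.5+17.5) = 0.300.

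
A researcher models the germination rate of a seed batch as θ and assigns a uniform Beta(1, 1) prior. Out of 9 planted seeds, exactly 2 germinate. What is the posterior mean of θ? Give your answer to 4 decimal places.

Posterior mean ≈ 0.2727

The binomial likelihood is conjugate to the Beta prior: with 2 successes and 7 failures, the posterior is Beta(1+2, 1+7) = Beta(3, 8).
Posterior mean = α/(α+β) = 3/11 = 0.2727.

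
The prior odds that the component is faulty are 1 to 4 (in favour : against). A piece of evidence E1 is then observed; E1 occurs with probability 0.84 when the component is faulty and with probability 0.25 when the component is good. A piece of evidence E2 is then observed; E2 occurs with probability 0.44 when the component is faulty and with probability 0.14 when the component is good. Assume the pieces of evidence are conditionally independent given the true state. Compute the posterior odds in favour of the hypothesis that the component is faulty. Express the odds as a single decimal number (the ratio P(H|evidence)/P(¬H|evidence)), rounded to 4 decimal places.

Prior odds = 1/4 = 0.25000. In log-odds, ln(0.25000) = -1.3863.
Add log likelihood ratios: ln(3.3600) + ln(3.1429) = 2.3571.
Posterior log-odds = 0.97078, so posterior odds = exp(0.97078) = 2.6400.

Posterior odds ≈ 2.6400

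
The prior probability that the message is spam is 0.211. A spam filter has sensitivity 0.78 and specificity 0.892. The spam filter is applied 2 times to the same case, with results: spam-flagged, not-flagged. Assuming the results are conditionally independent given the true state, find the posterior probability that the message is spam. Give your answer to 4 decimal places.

Let H be the event that the message is spam; start with P(H) = 0.211. P('spam-flagged'|H) = 0.78, P('spam-flagged'|¬H) = 0.108.
Update on result 1 ('spam-flagged'): P(H) ← 0.78·0.2110 / (0.78·0.2110 + 0.108·0.7890) = 0.16458/0.24979 = 0.6589.
Update on result 2 ('not-flagged'): P(H) ← 0.22·0.6589 / (0.22·0.6589 + 0.892·0.3411) = 0.14495/0.44924 = 0.3227.

Posterior P(H) ≈ 0.3227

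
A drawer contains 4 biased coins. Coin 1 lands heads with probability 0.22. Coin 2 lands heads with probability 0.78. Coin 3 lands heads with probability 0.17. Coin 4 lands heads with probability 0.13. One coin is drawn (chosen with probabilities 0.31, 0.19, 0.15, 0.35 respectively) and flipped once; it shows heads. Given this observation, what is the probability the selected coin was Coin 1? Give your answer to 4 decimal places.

P(heads|C1) = 0.22; P(heads|C2) = 0.78; P(heads|C3) = 0.17; P(heads|C4) = 0.13.
Prior × likelihood for each source: 0.31·0.22=0.06820, 0.19·0.78=0.1482, 0.15·0.17=0.02550, 0.35·0.13=0.04550. Summing gives P(heads) = 0.28740.
P(Coin 1 | heads) = 0.06820 / 0.28740 = 0.2373.

Posterior probability ≈ 0.2373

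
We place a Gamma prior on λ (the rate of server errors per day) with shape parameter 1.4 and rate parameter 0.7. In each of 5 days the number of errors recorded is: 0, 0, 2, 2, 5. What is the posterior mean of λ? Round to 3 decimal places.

Total count ∑xᵢ = 9 over n = 5 days.
Gamma is conjugate to the Poisson likelihood: posterior is Gamma(shape = 1.4+9 = 10.4, rate = 0.7+5 = 5.7).
Posterior mean = shape/rate = 10.4/5.7 = 1.825.

Posterior mean ≈ 1.825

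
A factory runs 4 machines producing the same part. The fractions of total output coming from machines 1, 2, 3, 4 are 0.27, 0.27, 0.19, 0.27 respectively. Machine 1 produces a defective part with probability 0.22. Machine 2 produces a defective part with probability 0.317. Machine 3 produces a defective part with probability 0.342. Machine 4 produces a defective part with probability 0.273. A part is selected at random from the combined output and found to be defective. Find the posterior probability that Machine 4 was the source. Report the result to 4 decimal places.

Posterior probability ≈ 0.2598

Tabulate prior·likelihood by source: [1] prior 0.27, lik 0.22, product 0.05940; [2] prior 0.27, lik 0.317, product 0.08559; [3] prior 0.19, lik 0.342, product 0.06498; [4] prior 0.27, lik 0.273, product 0.07371.
Normalizing constant = 0.28368; the posterior for Machine 4 is its product over the sum, 0.07371/0.28368 = 0.2598.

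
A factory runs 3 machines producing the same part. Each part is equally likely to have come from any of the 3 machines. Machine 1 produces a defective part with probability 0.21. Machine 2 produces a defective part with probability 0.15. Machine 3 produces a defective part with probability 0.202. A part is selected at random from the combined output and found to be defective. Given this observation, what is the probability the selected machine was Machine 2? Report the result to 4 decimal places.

Posterior probability ≈ 0.2669

Tabulate prior·likelihood by source: [1] prior 0.333333, lik 0.21, product 0.07000; [2] prior 0.333333, lik 0.15, product 0.05000; [3] prior 0.333333, lik 0.202, product 0.06733.
Normalizing constant = 0.18733; the posterior for Machine 2 is its product over the sum, 0.05000/0.18733 = 0.2669.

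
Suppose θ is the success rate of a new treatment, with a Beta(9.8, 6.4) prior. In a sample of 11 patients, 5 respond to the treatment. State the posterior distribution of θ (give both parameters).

Posterior: Beta(14.8, 12.4)

Observing 5 successes and 6 failures updates Beta(9.8, 6.4) by adding the success and failure counts to the two shape parameters: α = 9.8+5 = 14.8, β = 6.4+6 = 12.4.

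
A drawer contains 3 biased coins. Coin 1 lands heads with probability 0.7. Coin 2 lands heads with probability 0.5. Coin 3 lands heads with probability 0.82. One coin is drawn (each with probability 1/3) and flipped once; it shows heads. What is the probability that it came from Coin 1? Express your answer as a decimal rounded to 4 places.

P(heads|C1) = 0.7; P(heads|C2) = 0.5; P(heads|C3) = 0.82.
Prior × likelihood for each source: 0.333333·0.7=0.2333, 0.333333·0.5=0.1667, 0.333333·0.82=0.2733. Summing gives P(heads) = 0.67333.
P(Coin 1 | heads) = 0.2333 / 0.67333 = 0.3465.

Posterior probability ≈ 0.3465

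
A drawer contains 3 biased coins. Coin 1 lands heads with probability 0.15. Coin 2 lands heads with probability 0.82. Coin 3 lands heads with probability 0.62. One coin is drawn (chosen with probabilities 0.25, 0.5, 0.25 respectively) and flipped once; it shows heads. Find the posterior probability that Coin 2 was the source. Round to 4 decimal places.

Tabulate prior·likelihood by source: [1] prior 0.25, lik 0.15, product 0.03750; [2] prior 0.5, lik 0.82, product 0.4100; [3] prior 0.25, lik 0.62, product 0.1550.
Normalizing constant = 0.60250; the posterior for Coin 2 is its product over the sum, 0.4100/0.60250 = 0.6805.

Posterior probability ≈ 0.6805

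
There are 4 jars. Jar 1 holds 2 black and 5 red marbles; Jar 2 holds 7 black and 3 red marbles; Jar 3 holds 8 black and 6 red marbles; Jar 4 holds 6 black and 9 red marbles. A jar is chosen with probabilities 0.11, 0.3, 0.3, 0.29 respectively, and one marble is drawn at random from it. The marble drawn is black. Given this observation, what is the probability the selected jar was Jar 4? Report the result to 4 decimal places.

Posterior probability ≈ 0.2193

Tabulate prior·likelihood by source: [1] prior 0.11, lik 0.2857, product 0.03143; [2] prior 0.3, lik 0.7, product 0.2100; [3] prior 0.3, lik 0.5714, product 0.1714; [4] prior 0.29, lik 0.4, product 0.1160.
Normalizing constant = 0.52886; the posterior for Jar 4 is its product over the sum, 0.1160/0.52886 = 0.2193.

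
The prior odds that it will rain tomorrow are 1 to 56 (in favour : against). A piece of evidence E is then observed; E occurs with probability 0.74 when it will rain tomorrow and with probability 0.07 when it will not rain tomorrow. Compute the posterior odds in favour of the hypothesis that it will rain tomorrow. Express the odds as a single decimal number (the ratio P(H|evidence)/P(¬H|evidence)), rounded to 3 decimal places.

Posterior odds ≈ 0.189

Prior odds = 1/56 = 0.017857.
Likelihood ratio for E = 0.74/0.07 = 10.571.
Posterior odds = prior odds × LR = 0.18878.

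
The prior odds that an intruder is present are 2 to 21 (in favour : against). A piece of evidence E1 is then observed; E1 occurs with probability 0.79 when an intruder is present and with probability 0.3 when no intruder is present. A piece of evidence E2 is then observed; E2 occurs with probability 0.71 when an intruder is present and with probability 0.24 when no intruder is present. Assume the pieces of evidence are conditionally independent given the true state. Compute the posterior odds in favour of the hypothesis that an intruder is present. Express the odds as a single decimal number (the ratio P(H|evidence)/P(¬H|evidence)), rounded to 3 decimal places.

Prior odds = 2/21 = 0.095238. In log-odds, ln(0.095238) = -2.3514.
Add log likelihood ratios: ln(2.6333) + ln(2.9583) = 2.0529.
Posterior log-odds = -0.29850, so posterior odds = exp(-0.29850) = 0.74193.

Posterior odds ≈ 0.742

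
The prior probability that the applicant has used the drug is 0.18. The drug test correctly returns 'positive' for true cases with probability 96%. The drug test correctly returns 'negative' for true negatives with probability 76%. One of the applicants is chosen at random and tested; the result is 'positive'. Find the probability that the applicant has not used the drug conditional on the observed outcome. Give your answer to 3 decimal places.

P(¬H | E) ≈ 0.532

Let H be the event that the applicant has used the drug. P(H) = 0.18, so P(¬H) = 0.82. With E the 'positive' result, P(E|H) = 0.96 and P(E|¬H) = 0.24.
P(E) = 0.96·0.18 + 0.24·0.82 = 0.17280 + 0.19680 = 0.36960.
By Bayes' theorem, P(H|E) = 0.17280 / 0.36960 = 0.468. Hence P(¬H|E) = 1 − 0.468 = 0.532.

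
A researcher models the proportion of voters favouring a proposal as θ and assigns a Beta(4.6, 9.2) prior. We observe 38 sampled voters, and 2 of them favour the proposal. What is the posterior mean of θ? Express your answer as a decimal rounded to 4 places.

Posterior mean ≈ 0.1274

Observing 2 successes and 36 failures updates Beta(4.6, 9.2) by adding the success and failure counts to the two shape parameters: α = 4.6+2 = 6.6, β = 9.2+36 = 45.2.
Posterior mean = α/(α+β) = 6.6/51.8 = 0.1274.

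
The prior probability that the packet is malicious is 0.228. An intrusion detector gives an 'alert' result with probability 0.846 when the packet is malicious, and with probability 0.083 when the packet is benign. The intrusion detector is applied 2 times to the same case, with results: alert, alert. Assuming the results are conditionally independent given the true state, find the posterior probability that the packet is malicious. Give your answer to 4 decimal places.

Let H be the event that the packet is malicious; start with P(H) = 0.228. P('alert'|H) = 0.846, P('alert'|¬H) = 0.083.
Update on result 1 ('alert'): P(H) ← 0.846·0.2280 / (0.846·0.2280 + 0.083·0.7720) = 0.19289/0.25696 = 0.7506.
Update on result 2 ('alert'): P(H) ← 0.846·0.7506 / (0.846·0.7506 + 0.083·0.2494) = 0.63504/0.65574 = 0.9684.

Posterior P(H) ≈ 0.9684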